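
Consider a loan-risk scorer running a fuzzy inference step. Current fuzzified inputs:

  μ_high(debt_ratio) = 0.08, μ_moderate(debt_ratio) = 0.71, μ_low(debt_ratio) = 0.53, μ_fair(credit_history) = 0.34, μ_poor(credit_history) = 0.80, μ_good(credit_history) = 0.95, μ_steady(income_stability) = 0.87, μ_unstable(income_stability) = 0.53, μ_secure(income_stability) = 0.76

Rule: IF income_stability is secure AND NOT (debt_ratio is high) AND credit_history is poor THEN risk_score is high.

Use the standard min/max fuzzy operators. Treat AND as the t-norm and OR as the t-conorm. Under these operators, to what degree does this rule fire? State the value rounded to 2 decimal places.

0.76

firing strength: secure=0.76, ¬high=1−0.08=0.92, poor=0.80; AND[min(a, b)] → w = 0.76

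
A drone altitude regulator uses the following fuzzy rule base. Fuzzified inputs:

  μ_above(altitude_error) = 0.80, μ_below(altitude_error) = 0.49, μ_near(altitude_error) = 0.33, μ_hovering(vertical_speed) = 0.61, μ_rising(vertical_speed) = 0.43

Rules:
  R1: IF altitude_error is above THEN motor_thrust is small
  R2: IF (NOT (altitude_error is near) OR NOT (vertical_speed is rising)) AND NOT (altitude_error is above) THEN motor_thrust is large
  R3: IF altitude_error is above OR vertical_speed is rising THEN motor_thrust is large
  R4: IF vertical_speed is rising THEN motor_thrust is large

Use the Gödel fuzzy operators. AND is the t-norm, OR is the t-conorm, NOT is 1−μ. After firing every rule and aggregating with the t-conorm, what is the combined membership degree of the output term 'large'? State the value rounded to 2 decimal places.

0.80

R1: above=0.80 → w = 0.80
R2: (¬near=1−0.33=0.67 OR ¬rising=1−0.43=0.57) = 0.67; AND[min(a, b)] with ¬above=1−0.80=0.20 → w = 0.20
R3: above=0.80, rising=0.43; OR[max(a, b)] → w = 0.80
R4: rising=0.43 → w = 0.43
Rules with consequent 'large': {R2, R3, R4} → strengths 0.20, 0.80, 0.43
Aggregate via t-conorm [max(a, b)]: 0.80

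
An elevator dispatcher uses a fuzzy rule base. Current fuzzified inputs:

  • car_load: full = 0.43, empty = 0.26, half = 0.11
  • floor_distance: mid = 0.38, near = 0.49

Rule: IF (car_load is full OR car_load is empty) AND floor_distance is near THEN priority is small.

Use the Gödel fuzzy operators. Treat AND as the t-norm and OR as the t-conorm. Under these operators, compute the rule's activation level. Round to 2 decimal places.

0.43

firing strength: (full=0.43 OR empty=0.26) = 0.43; AND[min(a, b)] with near=0.49 → w = 0.43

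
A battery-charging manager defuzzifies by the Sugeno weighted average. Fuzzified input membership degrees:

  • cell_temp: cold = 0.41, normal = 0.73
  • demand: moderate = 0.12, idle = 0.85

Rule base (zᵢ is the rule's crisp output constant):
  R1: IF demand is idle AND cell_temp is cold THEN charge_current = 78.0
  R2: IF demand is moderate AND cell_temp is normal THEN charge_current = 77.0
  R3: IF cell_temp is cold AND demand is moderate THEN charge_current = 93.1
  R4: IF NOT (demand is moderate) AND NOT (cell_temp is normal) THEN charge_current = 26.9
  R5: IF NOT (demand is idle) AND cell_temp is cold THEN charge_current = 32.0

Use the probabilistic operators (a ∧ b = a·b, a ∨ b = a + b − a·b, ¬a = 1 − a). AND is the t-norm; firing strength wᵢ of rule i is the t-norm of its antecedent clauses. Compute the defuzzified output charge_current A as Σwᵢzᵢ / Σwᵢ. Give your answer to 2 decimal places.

59.75

R1 (z=78.0): idle=0.85, cold=0.41; AND[a·b] → w = 0.3485
R2 (z=77.0): moderate=0.12, normal=0.73; AND[a·b] → w = 0.0876
R3 (z=93.1): cold=0.41, moderate=0.12; AND[a·b] → w = 0.0492
R4 (z=26.9): ¬moderate=1−0.12=0.88, ¬normal=1−0.73=0.27; AND[a·b] → w = 0.2376
R5 (z=32.0): ¬idle=1−0.85=0.15, cold=0.41; AND[a·b] → w = 0.0615
Weighted average = (0.3485·78.0 + 0.0876·77.0 + 0.0492·93.1 + 0.2376·26.9 + 0.0615·32.0) / (0.3485 + 0.0876 + 0.0492 + 0.2376 + 0.0615)
  = 46.8682 / 0.7844 = 59.75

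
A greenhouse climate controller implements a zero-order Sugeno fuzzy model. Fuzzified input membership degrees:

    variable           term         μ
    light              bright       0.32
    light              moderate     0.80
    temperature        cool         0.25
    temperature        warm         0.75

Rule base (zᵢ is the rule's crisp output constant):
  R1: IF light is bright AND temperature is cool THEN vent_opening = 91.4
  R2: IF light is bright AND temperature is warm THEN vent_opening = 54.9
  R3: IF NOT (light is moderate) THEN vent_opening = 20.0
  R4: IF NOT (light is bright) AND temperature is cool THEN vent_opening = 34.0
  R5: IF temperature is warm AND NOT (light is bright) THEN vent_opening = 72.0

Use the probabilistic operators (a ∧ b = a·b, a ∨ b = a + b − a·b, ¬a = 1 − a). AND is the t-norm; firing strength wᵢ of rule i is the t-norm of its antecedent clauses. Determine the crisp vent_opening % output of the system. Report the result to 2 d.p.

R1 (z=91.4): bright=0.32, cool=0.25; AND[a·b] → w = 0.0800
R2 (z=54.9): bright=0.32, warm=0.75; AND[a·b] → w = 0.2400
R3 (z=20.0): ¬moderate=1−0.80=0.20 → w = 0.2000
R4 (z=34.0): ¬bright=1−0.32=0.68, cool=0.25; AND[a·b] → w = 0.1700
R5 (z=72.0): warm=0.75, ¬bright=1−0.32=0.68; AND[a·b] → w = 0.5100
Weighted average = (0.0800·91.4 + 0.2400·54.9 + 0.2000·20.0 + 0.1700·34.0 + 0.5100·72.0) / (0.0800 + 0.2400 + 0.2000 + 0.1700 + 0.5100)
  = 66.9880 / 1.2000 = 55.82

55.82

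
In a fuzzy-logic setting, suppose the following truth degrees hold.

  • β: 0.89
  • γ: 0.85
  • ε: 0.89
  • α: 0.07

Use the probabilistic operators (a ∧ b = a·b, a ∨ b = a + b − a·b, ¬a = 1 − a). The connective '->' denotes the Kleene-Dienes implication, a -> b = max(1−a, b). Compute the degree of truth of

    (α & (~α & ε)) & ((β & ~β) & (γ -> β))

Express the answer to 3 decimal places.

0.005

~α = 1 − 0.0700 = 0.9300
~α & ε = a·b on (0.9300, 0.8900) = 0.8277
α & (~α & ε) = a·b on (0.0700, 0.8277) = 0.0579
~β = 1 − 0.8900 = 0.1100
β & ~β = a·b on (0.8900, 0.1100) = 0.0979
γ -> β  [Kleene-Dienes: max(1−a, b)] with a=0.8500, b=0.8900 → 0.8900
(β & ~β) & (γ -> β) = a·b on (0.0979, 0.8900) = 0.0871
(α & (~α & ε)) & ((β & ~β) & (γ -> β)) = a·b on (0.0579, 0.0871) = 0.0050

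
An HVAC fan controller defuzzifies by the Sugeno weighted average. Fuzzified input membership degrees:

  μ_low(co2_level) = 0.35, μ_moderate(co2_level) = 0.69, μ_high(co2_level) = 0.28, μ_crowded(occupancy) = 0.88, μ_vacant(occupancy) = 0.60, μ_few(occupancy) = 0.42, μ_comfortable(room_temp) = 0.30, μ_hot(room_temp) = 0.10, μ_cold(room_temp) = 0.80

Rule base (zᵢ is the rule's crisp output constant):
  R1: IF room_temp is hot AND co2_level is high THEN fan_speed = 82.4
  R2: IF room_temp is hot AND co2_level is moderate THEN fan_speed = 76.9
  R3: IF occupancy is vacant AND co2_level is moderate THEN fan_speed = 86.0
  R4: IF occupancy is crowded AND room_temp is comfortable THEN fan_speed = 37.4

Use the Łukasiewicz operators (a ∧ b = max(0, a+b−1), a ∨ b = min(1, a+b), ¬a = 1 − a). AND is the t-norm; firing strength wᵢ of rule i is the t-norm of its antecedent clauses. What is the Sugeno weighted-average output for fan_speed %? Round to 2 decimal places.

67.39

R1 (z=82.4): hot=0.10, high=0.28; AND[max(0, a+b−1)] → w = 0.00
R2 (z=76.9): hot=0.10, moderate=0.69; AND[max(0, a+b−1)] → w = 0.00
R3 (z=86.0): vacant=0.60, moderate=0.69; AND[max(0, a+b−1)] → w = 0.29
R4 (z=37.4): crowded=0.88, comfortable=0.30; AND[max(0, a+b−1)] → w = 0.18
Weighted average = (0.00·82.4 + 0.00·76.9 + 0.29·86.0 + 0.18·37.4) / (0.00 + 0.00 + 0.29 + 0.18)
  = 31.6720 / 0.4700 = 67.39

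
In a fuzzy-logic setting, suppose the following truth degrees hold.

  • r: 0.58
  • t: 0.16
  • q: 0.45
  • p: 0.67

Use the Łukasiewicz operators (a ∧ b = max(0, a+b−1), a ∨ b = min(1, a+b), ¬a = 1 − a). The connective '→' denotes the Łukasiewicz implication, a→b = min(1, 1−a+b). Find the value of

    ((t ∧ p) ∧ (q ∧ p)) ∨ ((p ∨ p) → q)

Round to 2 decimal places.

t ∧ p = max(0, a+b−1) on (0.16, 0.67) = 0.00
q ∧ p = max(0, a+b−1) on (0.45, 0.67) = 0.12
(t ∧ p) ∧ (q ∧ p) = max(0, a+b−1) on (0.00, 0.12) = 0.00
p ∨ p = min(1, a+b) on (0.67, 0.67) = 1.00
(p ∨ p) → q  [Łukasiewicz: min(1, 1−a+b)] with a=1.00, b=0.45 → 0.45
((t ∧ p) ∧ (q ∧ p)) ∨ ((p ∨ p) → q) = min(1, a+b) on (0.00, 0.45) = 0.45

0.45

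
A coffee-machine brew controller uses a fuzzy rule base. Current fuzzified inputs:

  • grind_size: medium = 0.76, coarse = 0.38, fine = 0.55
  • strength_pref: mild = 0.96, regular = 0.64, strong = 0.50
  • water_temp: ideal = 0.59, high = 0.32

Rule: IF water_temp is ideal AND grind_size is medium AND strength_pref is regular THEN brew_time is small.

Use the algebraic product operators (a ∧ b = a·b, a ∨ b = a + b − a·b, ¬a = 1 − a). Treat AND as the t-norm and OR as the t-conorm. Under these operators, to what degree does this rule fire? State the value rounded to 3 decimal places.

0.287

firing strength: ideal=0.59, medium=0.76, regular=0.64; AND[a·b] → w = 0.2870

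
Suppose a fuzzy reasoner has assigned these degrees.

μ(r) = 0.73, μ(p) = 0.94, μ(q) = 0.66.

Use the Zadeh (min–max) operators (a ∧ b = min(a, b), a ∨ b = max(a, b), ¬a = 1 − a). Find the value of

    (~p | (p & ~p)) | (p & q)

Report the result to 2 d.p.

0.66

~p = 1 − 0.94 = 0.06
~p = 1 − 0.94 = 0.06
p & ~p = min(a, b) on (0.94, 0.06) = 0.06
~p | (p & ~p) = max(a, b) on (0.06, 0.06) = 0.06
p & q = min(a, b) on (0.94, 0.66) = 0.66
(~p | (p & ~p)) | (p & q) = max(a, b) on (0.06, 0.66) = 0.66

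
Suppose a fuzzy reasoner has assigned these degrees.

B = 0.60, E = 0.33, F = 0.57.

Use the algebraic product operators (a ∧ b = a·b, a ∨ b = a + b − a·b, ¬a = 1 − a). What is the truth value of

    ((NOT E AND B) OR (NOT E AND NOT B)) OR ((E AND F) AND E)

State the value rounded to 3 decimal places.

0.589

NOT E = 1 − 0.3300 = 0.6700
NOT E AND B = a·b on (0.6700, 0.6000) = 0.4020
NOT E = 1 − 0.3300 = 0.6700
NOT B = 1 − 0.6000 = 0.4000
NOT E AND NOT B = a·b on (0.6700, 0.4000) = 0.2680
(NOT E AND B) OR (NOT E AND NOT B) = a + b − a·b on (0.4020, 0.2680) = 0.5623
E AND F = a·b on (0.3300, 0.5700) = 0.1881
(E AND F) AND E = a·b on (0.1881, 0.3300) = 0.0621
((NOT E AND B) OR (NOT E AND NOT B)) OR ((E AND F) AND E) = a + b − a·b on (0.5623, 0.0621) = 0.5894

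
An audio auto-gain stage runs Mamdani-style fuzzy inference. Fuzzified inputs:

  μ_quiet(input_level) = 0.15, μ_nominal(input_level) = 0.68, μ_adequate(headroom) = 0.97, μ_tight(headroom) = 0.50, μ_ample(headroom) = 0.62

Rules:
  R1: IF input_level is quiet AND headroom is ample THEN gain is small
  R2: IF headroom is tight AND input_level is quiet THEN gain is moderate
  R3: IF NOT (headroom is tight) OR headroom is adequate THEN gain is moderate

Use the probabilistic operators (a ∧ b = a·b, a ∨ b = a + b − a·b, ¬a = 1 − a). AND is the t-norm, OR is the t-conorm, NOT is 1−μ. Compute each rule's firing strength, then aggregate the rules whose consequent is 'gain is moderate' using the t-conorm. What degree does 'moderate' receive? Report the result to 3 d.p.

0.986

R1: quiet=0.15, ample=0.62; AND[a·b] → w = 0.0930
R2: tight=0.50, quiet=0.15; AND[a·b] → w = 0.0750
R3: ¬tight=1−0.50=0.50, adequate=0.97; OR[a + b − a·b] → w = 0.9850
Rules with consequent 'moderate': {R2, R3} → strengths 0.0750, 0.9850
Aggregate via t-conorm [a + b − a·b]: 0.9861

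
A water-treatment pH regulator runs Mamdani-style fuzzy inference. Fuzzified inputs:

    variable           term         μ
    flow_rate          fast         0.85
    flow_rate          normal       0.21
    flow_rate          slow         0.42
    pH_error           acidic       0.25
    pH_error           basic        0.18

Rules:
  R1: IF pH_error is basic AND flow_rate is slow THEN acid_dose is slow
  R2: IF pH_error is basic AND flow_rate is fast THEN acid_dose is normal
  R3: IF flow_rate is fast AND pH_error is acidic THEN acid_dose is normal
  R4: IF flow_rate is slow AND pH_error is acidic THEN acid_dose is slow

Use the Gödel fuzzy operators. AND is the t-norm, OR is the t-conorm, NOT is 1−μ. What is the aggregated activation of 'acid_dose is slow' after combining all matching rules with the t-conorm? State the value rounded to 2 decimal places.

R1: basic=0.18, slow=0.42; AND[min(a, b)] → w = 0.18
R2: basic=0.18, fast=0.85; AND[min(a, b)] → w = 0.18
R3: fast=0.85, acidic=0.25; AND[min(a, b)] → w = 0.25
R4: slow=0.42, acidic=0.25; AND[min(a, b)] → w = 0.25
Rules with consequent 'slow': {R1, R4} → strengths 0.18, 0.25
Aggregate via t-conorm [max(a, b)]: 0.25

0.25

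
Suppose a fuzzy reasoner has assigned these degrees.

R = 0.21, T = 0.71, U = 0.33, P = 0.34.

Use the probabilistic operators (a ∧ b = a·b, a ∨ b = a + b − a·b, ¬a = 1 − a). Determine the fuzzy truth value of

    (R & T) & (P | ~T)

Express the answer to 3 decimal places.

R & T = a·b on (0.2100, 0.7100) = 0.1491
~T = 1 − 0.7100 = 0.2900
P | ~T = a + b − a·b on (0.3400, 0.2900) = 0.5314
(R & T) & (P | ~T) = a·b on (0.1491, 0.5314) = 0.0792

0.079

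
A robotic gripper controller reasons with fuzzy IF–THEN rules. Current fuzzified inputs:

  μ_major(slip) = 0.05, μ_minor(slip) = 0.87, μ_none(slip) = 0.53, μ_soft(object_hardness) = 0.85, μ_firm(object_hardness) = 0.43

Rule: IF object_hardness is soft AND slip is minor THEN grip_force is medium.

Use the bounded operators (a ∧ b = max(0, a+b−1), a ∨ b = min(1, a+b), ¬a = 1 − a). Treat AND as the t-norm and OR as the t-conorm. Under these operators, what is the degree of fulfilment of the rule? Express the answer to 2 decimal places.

0.72

firing strength: soft=0.85, minor=0.87; AND[max(0, a+b−1)] → w = 0.72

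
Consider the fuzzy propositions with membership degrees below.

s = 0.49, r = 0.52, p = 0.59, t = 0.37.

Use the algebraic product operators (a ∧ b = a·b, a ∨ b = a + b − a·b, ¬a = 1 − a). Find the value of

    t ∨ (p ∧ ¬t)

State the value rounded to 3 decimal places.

¬t = 1 − 0.3700 = 0.6300
p ∧ ¬t = a·b on (0.5900, 0.6300) = 0.3717
t ∨ (p ∧ ¬t) = a + b − a·b on (0.3700, 0.3717) = 0.6042

0.604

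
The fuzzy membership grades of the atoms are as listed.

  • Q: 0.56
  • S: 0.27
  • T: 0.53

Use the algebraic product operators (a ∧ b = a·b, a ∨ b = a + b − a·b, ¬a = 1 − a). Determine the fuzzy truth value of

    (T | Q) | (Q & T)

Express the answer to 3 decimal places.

0.855

T | Q = a + b − a·b on (0.5300, 0.5600) = 0.7932
Q & T = a·b on (0.5600, 0.5300) = 0.2968
(T | Q) | (Q & T) = a + b − a·b on (0.7932, 0.2968) = 0.8546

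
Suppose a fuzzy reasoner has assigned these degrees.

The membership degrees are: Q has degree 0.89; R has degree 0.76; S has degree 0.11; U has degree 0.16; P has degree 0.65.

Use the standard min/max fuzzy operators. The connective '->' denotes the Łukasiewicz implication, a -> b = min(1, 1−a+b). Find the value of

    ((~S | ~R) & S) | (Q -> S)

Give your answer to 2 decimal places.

~S = 1 − 0.11 = 0.89
~R = 1 − 0.76 = 0.24
~S | ~R = max(a, b) on (0.89, 0.24) = 0.89
(~S | ~R) & S = min(a, b) on (0.89, 0.11) = 0.11
Q -> S  [Łukasiewicz: min(1, 1−a+b)] with a=0.89, b=0.11 → 0.22
((~S | ~R) & S) | (Q -> S) = max(a, b) on (0.11, 0.22) = 0.22

0.22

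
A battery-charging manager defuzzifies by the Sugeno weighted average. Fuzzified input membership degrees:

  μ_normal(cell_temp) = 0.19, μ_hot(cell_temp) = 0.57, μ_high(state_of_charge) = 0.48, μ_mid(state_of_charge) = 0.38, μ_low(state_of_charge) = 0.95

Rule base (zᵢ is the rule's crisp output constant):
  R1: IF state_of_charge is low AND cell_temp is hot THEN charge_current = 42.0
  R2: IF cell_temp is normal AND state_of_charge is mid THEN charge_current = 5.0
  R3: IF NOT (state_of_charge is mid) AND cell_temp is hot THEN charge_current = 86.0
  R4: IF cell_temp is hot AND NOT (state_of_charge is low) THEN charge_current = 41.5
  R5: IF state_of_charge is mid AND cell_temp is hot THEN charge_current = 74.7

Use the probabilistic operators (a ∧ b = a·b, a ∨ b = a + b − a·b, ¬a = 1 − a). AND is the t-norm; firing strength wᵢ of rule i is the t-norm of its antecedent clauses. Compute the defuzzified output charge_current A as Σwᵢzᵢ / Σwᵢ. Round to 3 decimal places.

R1 (z=42.0): low=0.95, hot=0.57; AND[a·b] → w = 0.5415
R2 (z=5.0): normal=0.19, mid=0.38; AND[a·b] → w = 0.0722
R3 (z=86.0): ¬mid=1−0.38=0.62, hot=0.57; AND[a·b] → w = 0.3534
R4 (z=41.5): hot=0.57, ¬low=1−0.95=0.05; AND[a·b] → w = 0.0285
R5 (z=74.7): mid=0.38, hot=0.57; AND[a·b] → w = 0.2166
Weighted average = (0.5415·42.0 + 0.0722·5.0 + 0.3534·86.0 + 0.0285·41.5 + 0.2166·74.7) / (0.5415 + 0.0722 + 0.3534 + 0.0285 + 0.2166)
  = 70.8592 / 1.2122 = 58.455

58.455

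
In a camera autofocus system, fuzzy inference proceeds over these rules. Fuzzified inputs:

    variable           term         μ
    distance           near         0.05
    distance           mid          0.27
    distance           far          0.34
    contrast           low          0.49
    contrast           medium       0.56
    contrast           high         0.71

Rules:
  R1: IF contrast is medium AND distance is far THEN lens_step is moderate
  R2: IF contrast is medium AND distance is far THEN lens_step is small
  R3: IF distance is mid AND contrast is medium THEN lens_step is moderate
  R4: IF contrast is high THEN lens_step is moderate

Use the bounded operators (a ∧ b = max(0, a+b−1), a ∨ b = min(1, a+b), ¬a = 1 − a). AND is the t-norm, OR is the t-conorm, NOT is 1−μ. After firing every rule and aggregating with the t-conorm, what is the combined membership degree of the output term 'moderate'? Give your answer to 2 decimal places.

R1: medium=0.56, far=0.34; AND[max(0, a+b−1)] → w = 0.00
R2: medium=0.56, far=0.34; AND[max(0, a+b−1)] → w = 0.00
R3: mid=0.27, medium=0.56; AND[max(0, a+b−1)] → w = 0.00
R4: high=0.71 → w = 0.71
Rules with consequent 'moderate': {R1, R3, R4} → strengths 0.00, 0.00, 0.71
Aggregate via t-conorm [min(1, a+b)]: 0.71

0.71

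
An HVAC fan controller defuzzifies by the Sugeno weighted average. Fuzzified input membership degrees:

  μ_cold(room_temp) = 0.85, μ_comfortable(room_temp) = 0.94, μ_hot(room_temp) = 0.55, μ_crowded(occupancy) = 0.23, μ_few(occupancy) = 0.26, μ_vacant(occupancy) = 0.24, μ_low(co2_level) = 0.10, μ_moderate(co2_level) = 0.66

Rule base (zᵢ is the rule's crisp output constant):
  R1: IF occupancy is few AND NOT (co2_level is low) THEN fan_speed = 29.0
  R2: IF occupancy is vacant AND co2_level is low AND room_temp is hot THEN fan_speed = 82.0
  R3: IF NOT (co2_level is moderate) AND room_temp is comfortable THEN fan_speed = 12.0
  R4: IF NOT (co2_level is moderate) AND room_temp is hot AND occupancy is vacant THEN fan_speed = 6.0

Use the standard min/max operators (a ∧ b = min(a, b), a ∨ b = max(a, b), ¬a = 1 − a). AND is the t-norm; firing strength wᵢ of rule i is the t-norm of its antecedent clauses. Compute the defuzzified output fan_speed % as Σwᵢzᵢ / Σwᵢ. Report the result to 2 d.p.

R1 (z=29.0): few=0.26, ¬low=1−0.10=0.90; AND[min(a, b)] → w = 0.26
R2 (z=82.0): vacant=0.24, low=0.10, hot=0.55; AND[min(a, b)] → w = 0.10
R3 (z=12.0): ¬moderate=1−0.66=0.34, comfortable=0.94; AND[min(a, b)] → w = 0.34
R4 (z=6.0): ¬moderate=1−0.66=0.34, hot=0.55, vacant=0.24; AND[min(a, b)] → w = 0.24
Weighted average = (0.26·29.0 + 0.10·82.0 + 0.34·12.0 + 0.24·6.0) / (0.26 + 0.10 + 0.34 + 0.24)
  = 21.2600 / 0.9400 = 22.62

22.62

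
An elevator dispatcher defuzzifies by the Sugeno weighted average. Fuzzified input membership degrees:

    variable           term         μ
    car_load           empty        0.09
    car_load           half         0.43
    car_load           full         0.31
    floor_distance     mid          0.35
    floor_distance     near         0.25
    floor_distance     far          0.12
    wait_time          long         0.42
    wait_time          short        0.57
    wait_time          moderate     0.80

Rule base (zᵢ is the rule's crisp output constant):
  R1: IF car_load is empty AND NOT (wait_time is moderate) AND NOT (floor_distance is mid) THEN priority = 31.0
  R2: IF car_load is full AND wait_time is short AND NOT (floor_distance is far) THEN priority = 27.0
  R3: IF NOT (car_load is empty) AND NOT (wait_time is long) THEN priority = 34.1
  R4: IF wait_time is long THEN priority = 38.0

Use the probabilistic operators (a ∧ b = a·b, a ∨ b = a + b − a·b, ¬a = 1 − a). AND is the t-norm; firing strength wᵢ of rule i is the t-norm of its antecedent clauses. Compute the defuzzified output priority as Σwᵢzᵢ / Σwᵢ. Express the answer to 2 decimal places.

34.55

R1 (z=31.0): empty=0.09, ¬moderate=1−0.80=0.20, ¬mid=1−0.35=0.65; AND[a·b] → w = 0.0117
R2 (z=27.0): full=0.31, short=0.57, ¬far=1−0.12=0.88; AND[a·b] → w = 0.1555
R3 (z=34.1): ¬empty=1−0.09=0.91, ¬long=1−0.42=0.58; AND[a·b] → w = 0.5278
R4 (z=38.0): long=0.42 → w = 0.4200
Weighted average = (0.0117·31.0 + 0.1555·27.0 + 0.5278·34.1 + 0.4200·38.0) / (0.0117 + 0.1555 + 0.5278 + 0.4200)
  = 38.5191 / 1.1150 = 34.55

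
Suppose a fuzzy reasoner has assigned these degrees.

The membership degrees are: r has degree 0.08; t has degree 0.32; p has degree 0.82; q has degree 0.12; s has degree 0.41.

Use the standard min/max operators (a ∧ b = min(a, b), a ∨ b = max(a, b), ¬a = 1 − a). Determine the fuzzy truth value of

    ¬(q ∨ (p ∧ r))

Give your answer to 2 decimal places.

0.88

p ∧ r = min(a, b) on (0.82, 0.08) = 0.08
q ∨ (p ∧ r) = max(a, b) on (0.12, 0.08) = 0.12
¬(q ∨ (p ∧ r)) = 1 − 0.12 = 0.88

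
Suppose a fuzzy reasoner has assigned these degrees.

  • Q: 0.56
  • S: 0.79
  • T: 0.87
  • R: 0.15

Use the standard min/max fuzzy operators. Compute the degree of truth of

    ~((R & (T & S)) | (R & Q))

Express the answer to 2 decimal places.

0.85

T & S = min(a, b) on (0.87, 0.79) = 0.79
R & (T & S) = min(a, b) on (0.15, 0.79) = 0.15
R & Q = min(a, b) on (0.15, 0.56) = 0.15
(R & (T & S)) | (R & Q) = max(a, b) on (0.15, 0.15) = 0.15
~((R & (T & S)) | (R & Q)) = 1 − 0.15 = 0.85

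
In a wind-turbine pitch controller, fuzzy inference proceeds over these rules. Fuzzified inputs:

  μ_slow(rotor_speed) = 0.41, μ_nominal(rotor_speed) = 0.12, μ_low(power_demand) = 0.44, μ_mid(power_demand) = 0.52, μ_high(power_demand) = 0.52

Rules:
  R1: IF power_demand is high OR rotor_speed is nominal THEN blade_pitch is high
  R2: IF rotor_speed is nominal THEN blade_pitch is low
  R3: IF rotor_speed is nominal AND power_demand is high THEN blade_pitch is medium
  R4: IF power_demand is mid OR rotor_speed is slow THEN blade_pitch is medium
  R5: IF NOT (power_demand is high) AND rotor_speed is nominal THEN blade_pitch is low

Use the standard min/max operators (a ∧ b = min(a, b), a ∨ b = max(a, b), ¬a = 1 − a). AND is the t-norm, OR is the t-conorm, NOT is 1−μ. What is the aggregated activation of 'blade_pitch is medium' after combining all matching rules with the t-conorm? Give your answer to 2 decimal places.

0.52

R1: high=0.52, nominal=0.12; OR[max(a, b)] → w = 0.52
R2: nominal=0.12 → w = 0.12
R3: nominal=0.12, high=0.52; AND[min(a, b)] → w = 0.12
R4: mid=0.52, slow=0.41; OR[max(a, b)] → w = 0.52
R5: ¬high=1−0.52=0.48, nominal=0.12; AND[min(a, b)] → w = 0.12
Rules with consequent 'medium': {R3, R4} → strengths 0.12, 0.52
Aggregate via t-conorm [max(a, b)]: 0.52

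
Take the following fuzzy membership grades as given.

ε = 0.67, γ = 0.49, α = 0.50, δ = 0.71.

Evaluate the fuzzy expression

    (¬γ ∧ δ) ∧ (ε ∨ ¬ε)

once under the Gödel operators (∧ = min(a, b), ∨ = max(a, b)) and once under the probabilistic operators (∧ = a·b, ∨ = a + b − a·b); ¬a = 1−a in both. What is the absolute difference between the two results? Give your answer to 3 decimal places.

0.228

Under Gödel:
  ¬γ = 1 − 0.49 = 0.51
  ¬γ ∧ δ = min(a, b) on (0.51, 0.71) = 0.51
  ¬ε = 1 − 0.67 = 0.33
  ε ∨ ¬ε = max(a, b) on (0.67, 0.33) = 0.67
  (¬γ ∧ δ) ∧ (ε ∨ ¬ε) = min(a, b) on (0.51, 0.67) = 0.51
  → value = 0.5100
Under probabilistic:
  ¬γ = 1 − 0.4900 = 0.5100
  ¬γ ∧ δ = a·b on (0.5100, 0.7100) = 0.3621
  ¬ε = 1 − 0.6700 = 0.3300
  ε ∨ ¬ε = a + b − a·b on (0.6700, 0.3300) = 0.7789
  (¬γ ∧ δ) ∧ (ε ∨ ¬ε) = a·b on (0.3621, 0.7789) = 0.2820
  → value = 0.2820
|0.5100 − 0.2820| = 0.228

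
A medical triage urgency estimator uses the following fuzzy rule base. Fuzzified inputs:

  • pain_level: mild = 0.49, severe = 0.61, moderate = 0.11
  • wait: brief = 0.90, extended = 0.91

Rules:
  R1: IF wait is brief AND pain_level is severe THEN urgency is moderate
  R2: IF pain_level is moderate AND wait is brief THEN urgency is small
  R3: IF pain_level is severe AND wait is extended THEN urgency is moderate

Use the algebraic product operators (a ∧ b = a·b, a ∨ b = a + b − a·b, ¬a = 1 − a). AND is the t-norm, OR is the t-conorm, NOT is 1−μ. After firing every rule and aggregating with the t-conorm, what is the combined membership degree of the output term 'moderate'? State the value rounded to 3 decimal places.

0.799

R1: brief=0.90, severe=0.61; AND[a·b] → w = 0.5490
R2: moderate=0.11, brief=0.90; AND[a·b] → w = 0.0990
R3: severe=0.61, extended=0.91; AND[a·b] → w = 0.5551
Rules with consequent 'moderate': {R1, R3} → strengths 0.5490, 0.5551
Aggregate via t-conorm [a + b − a·b]: 0.7994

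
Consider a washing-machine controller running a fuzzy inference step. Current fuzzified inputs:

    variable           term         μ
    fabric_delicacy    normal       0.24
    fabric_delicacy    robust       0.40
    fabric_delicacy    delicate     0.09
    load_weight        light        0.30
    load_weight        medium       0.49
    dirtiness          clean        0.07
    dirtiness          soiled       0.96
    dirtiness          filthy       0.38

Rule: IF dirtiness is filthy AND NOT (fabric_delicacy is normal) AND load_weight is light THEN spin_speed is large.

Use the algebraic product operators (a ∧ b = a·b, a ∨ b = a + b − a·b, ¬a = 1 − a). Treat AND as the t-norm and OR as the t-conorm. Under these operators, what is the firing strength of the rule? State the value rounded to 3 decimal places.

firing strength: filthy=0.38, ¬normal=1−0.24=0.76, light=0.30; AND[a·b] → w = 0.0866

0.087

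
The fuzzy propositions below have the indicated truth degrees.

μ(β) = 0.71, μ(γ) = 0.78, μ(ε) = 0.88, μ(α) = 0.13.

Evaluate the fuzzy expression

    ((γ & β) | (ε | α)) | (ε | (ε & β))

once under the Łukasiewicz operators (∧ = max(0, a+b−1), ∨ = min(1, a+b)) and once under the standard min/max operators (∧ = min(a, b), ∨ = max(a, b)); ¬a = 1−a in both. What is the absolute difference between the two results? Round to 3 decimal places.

0.120

Under Łukasiewicz:
  γ & β = max(0, a+b−1) on (0.78, 0.71) = 0.49
  ε | α = min(1, a+b) on (0.88, 0.13) = 1.00
  (γ & β) | (ε | α) = min(1, a+b) on (0.49, 1.00) = 1.00
  ε & β = max(0, a+b−1) on (0.88, 0.71) = 0.59
  ε | (ε & β) = min(1, a+b) on (0.88, 0.59) = 1.00
  ((γ & β) | (ε | α)) | (ε | (ε & β)) = min(1, a+b) on (1.00, 1.00) = 1.00
  → value = 1.0000
Under standard min/max:
  γ & β = min(a, b) on (0.78, 0.71) = 0.71
  ε | α = max(a, b) on (0.88, 0.13) = 0.88
  (γ & β) | (ε | α) = max(a, b) on (0.71, 0.88) = 0.88
  ε & β = min(a, b) on (0.88, 0.71) = 0.71
  ε | (ε & β) = max(a, b) on (0.88, 0.71) = 0.88
  ((γ & β) | (ε | α)) | (ε | (ε & β)) = max(a, b) on (0.88, 0.88) = 0.88
  → value = 0.8800
|1.0000 − 0.8800| = 0.120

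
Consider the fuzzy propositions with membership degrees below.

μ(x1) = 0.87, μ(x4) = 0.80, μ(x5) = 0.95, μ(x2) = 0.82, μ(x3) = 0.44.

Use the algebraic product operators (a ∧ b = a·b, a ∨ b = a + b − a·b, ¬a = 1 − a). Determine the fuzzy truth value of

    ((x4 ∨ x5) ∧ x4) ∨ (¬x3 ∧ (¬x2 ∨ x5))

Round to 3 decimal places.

0.904

x4 ∨ x5 = a + b − a·b on (0.8000, 0.9500) = 0.9900
(x4 ∨ x5) ∧ x4 = a·b on (0.9900, 0.8000) = 0.7920
¬x3 = 1 − 0.4400 = 0.5600
¬x2 = 1 − 0.8200 = 0.1800
¬x2 ∨ x5 = a + b − a·b on (0.1800, 0.9500) = 0.9590
¬x3 ∧ (¬x2 ∨ x5) = a·b on (0.5600, 0.9590) = 0.5370
((x4 ∨ x5) ∧ x4) ∨ (¬x3 ∧ (¬x2 ∨ x5)) = a + b − a·b on (0.7920, 0.5370) = 0.9037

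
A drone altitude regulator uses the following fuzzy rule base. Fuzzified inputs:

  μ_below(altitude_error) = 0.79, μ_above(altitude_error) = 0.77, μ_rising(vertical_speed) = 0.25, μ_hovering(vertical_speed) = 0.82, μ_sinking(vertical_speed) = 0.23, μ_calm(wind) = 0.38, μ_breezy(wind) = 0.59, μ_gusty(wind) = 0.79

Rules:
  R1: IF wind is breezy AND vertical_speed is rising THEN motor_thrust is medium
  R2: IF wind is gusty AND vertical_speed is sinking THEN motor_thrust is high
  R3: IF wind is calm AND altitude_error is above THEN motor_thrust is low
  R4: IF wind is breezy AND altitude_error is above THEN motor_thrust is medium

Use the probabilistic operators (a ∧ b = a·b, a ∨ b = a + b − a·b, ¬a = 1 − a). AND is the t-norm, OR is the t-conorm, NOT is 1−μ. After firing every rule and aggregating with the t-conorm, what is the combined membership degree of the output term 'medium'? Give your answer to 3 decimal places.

0.535

R1: breezy=0.59, rising=0.25; AND[a·b] → w = 0.1475
R2: gusty=0.79, sinking=0.23; AND[a·b] → w = 0.1817
R3: calm=0.38, above=0.77; AND[a·b] → w = 0.2926
R4: breezy=0.59, above=0.77; AND[a·b] → w = 0.4543
Rules with consequent 'medium': {R1, R4} → strengths 0.1475, 0.4543
Aggregate via t-conorm [a + b − a·b]: 0.5348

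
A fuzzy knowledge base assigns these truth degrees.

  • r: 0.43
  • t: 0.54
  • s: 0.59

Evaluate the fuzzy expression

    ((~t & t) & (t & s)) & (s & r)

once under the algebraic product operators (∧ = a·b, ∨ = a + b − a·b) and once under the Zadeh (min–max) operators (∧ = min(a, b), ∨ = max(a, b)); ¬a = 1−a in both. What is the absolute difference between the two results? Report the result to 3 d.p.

Under algebraic product:
  ~t = 1 − 0.5400 = 0.4600
  ~t & t = a·b on (0.4600, 0.5400) = 0.2484
  t & s = a·b on (0.5400, 0.5900) = 0.3186
  (~t & t) & (t & s) = a·b on (0.2484, 0.3186) = 0.0791
  s & r = a·b on (0.5900, 0.4300) = 0.2537
  ((~t & t) & (t & s)) & (s & r) = a·b on (0.0791, 0.2537) = 0.0201
  → value = 0.0201
Under Zadeh (min–max):
  ~t = 1 − 0.54 = 0.46
  ~t & t = min(a, b) on (0.46, 0.54) = 0.46
  t & s = min(a, b) on (0.54, 0.59) = 0.54
  (~t & t) & (t & s) = min(a, b) on (0.46, 0.54) = 0.46
  s & r = min(a, b) on (0.59, 0.43) = 0.43
  ((~t & t) & (t & s)) & (s & r) = min(a, b) on (0.46, 0.43) = 0.43
  → value = 0.4300
|0.0201 − 0.4300| = 0.410

0.410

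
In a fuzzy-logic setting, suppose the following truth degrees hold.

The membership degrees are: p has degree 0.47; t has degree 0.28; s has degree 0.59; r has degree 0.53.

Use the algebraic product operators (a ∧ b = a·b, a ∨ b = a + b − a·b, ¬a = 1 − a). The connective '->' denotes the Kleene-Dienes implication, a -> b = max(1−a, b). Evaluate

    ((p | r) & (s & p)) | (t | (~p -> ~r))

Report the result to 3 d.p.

0.698

p | r = a + b − a·b on (0.4700, 0.5300) = 0.7509
s & p = a·b on (0.5900, 0.4700) = 0.2773
(p | r) & (s & p) = a·b on (0.7509, 0.2773) = 0.2082
~p = 1 − 0.4700 = 0.5300
~r = 1 − 0.5300 = 0.4700
~p -> ~r  [Kleene-Dienes: max(1−a, b)] with a=0.5300, b=0.4700 → 0.4700
t | (~p -> ~r) = a + b − a·b on (0.2800, 0.4700) = 0.6184
((p | r) & (s & p)) | (t | (~p -> ~r)) = a + b − a·b on (0.2082, 0.6184) = 0.6979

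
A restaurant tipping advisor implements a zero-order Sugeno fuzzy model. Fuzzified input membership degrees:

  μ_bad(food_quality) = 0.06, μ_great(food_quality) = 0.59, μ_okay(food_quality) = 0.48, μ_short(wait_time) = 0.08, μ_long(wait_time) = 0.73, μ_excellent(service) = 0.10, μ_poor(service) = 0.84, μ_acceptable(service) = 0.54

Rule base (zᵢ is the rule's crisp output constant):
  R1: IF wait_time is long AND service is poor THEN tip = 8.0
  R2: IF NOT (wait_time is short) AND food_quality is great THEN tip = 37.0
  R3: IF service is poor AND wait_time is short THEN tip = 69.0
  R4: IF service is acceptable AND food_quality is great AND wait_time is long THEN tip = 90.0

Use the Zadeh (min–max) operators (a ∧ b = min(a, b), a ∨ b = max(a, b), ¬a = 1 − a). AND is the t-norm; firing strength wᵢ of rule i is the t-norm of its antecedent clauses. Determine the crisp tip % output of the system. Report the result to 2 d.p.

R1 (z=8.0): long=0.73, poor=0.84; AND[min(a, b)] → w = 0.73
R2 (z=37.0): ¬short=1−0.08=0.92, great=0.59; AND[min(a, b)] → w = 0.59
R3 (z=69.0): poor=0.84, short=0.08; AND[min(a, b)] → w = 0.08
R4 (z=90.0): acceptable=0.54, great=0.59, long=0.73; AND[min(a, b)] → w = 0.54
Weighted average = (0.73·8.0 + 0.59·37.0 + 0.08·69.0 + 0.54·90.0) / (0.73 + 0.59 + 0.08 + 0.54)
  = 81.7900 / 1.9400 = 42.16

42.16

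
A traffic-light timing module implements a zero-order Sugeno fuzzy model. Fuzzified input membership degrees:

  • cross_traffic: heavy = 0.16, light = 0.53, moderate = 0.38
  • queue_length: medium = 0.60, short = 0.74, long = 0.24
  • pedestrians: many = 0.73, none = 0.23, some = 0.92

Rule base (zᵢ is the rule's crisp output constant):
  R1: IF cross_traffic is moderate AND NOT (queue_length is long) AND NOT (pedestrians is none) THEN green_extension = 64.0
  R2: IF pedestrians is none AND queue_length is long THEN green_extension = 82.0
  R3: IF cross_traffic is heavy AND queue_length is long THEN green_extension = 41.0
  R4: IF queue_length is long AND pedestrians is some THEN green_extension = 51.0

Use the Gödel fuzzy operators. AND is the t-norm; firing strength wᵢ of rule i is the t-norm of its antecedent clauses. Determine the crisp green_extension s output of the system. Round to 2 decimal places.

R1 (z=64.0): moderate=0.38, ¬long=1−0.24=0.76, ¬none=1−0.23=0.77; AND[min(a, b)] → w = 0.38
R2 (z=82.0): none=0.23, long=0.24; AND[min(a, b)] → w = 0.23
R3 (z=41.0): heavy=0.16, long=0.24; AND[min(a, b)] → w = 0.16
R4 (z=51.0): long=0.24, some=0.92; AND[min(a, b)] → w = 0.24
Weighted average = (0.38·64.0 + 0.23·82.0 + 0.16·41.0 + 0.24·51.0) / (0.38 + 0.23 + 0.16 + 0.24)
  = 61.9800 / 1.0100 = 61.37

61.37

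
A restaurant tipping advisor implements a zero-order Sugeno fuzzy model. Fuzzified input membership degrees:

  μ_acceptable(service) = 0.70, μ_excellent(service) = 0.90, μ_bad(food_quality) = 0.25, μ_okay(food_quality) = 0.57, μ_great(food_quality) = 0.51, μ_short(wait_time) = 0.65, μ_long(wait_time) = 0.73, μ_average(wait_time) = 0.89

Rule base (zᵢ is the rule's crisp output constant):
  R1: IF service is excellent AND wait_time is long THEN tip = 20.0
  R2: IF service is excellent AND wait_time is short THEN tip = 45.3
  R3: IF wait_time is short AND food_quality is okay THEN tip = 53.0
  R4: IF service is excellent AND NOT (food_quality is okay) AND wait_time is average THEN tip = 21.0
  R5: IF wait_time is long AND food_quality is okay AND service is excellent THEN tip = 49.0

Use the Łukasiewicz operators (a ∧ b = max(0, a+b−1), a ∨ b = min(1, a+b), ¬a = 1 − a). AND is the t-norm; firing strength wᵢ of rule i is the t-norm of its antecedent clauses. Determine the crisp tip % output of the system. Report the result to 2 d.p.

R1 (z=20.0): excellent=0.90, long=0.73; AND[max(0, a+b−1)] → w = 0.63
R2 (z=45.3): excellent=0.90, short=0.65; AND[max(0, a+b−1)] → w = 0.55
R3 (z=53.0): short=0.65, okay=0.57; AND[max(0, a+b−1)] → w = 0.22
R4 (z=21.0): excellent=0.90, ¬okay=1−0.57=0.43, average=0.89; AND[max(0, a+b−1)] → w = 0.22
R5 (z=49.0): long=0.73, okay=0.57, excellent=0.90; AND[max(0, a+b−1)] → w = 0.20
Weighted average = (0.63·20.0 + 0.55·45.3 + 0.22·53.0 + 0.22·21.0 + 0.20·49.0) / (0.63 + 0.55 + 0.22 + 0.22 + 0.20)
  = 63.5950 / 1.8200 = 34.94

34.94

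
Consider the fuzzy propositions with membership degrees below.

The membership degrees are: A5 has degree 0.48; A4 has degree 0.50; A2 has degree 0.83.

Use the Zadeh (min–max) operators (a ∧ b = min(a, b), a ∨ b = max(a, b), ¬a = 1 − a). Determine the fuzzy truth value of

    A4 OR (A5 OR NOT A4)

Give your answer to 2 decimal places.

NOT A4 = 1 − 0.50 = 0.50
A5 OR NOT A4 = max(a, b) on (0.48, 0.50) = 0.50
A4 OR (A5 OR NOT A4) = max(a, b) on (0.50, 0.50) = 0.50

0.50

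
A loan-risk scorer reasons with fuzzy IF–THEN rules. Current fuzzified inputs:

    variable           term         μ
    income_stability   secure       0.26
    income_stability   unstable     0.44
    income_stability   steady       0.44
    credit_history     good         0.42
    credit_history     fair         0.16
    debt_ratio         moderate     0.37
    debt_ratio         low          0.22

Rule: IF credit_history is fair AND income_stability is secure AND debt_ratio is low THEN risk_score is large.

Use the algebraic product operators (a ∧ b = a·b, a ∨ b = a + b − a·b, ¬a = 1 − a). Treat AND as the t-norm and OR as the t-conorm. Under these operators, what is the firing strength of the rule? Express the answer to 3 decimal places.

firing strength: fair=0.16, secure=0.26, low=0.22; AND[a·b] → w = 0.0092

0.009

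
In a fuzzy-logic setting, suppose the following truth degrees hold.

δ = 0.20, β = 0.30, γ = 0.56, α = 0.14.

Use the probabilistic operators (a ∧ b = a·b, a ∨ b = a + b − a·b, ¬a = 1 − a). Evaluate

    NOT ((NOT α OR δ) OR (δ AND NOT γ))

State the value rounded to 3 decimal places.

0.102

NOT α = 1 − 0.1400 = 0.8600
NOT α OR δ = a + b − a·b on (0.8600, 0.2000) = 0.8880
NOT γ = 1 − 0.5600 = 0.4400
δ AND NOT γ = a·b on (0.2000, 0.4400) = 0.0880
(NOT α OR δ) OR (δ AND NOT γ) = a + b − a·b on (0.8880, 0.0880) = 0.8979
NOT ((NOT α OR δ) OR (δ AND NOT γ)) = 1 − 0.8979 = 0.1021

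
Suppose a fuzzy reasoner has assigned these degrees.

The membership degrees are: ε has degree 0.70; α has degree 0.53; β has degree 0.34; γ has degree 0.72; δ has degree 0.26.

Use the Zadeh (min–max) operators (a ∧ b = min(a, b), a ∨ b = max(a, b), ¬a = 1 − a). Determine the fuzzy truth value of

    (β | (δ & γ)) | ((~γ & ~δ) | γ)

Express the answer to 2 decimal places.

δ & γ = min(a, b) on (0.26, 0.72) = 0.26
β | (δ & γ) = max(a, b) on (0.34, 0.26) = 0.34
~γ = 1 − 0.72 = 0.28
~δ = 1 − 0.26 = 0.74
~γ & ~δ = min(a, b) on (0.28, 0.74) = 0.28
(~γ & ~δ) | γ = max(a, b) on (0.28, 0.72) = 0.72
(β | (δ & γ)) | ((~γ & ~δ) | γ) = max(a, b) on (0.34, 0.72) = 0.72

0.72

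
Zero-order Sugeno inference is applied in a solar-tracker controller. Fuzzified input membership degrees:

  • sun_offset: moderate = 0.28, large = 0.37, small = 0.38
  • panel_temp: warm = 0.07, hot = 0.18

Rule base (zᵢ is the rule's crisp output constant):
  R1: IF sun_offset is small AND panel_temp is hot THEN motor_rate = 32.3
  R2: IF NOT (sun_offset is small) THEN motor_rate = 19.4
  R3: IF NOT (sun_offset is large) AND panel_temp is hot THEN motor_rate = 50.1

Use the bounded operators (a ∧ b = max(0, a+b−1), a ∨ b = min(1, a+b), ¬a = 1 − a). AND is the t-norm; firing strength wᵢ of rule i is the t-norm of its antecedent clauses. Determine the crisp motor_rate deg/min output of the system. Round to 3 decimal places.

R1 (z=32.3): small=0.38, hot=0.18; AND[max(0, a+b−1)] → w = 0.00
R2 (z=19.4): ¬small=1−0.38=0.62 → w = 0.62
R3 (z=50.1): ¬large=1−0.37=0.63, hot=0.18; AND[max(0, a+b−1)] → w = 0.00
Weighted average = (0.00·32.3 + 0.62·19.4 + 0.00·50.1) / (0.00 + 0.62 + 0.00)
  = 12.0280 / 0.6200 = 19.400

19.400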